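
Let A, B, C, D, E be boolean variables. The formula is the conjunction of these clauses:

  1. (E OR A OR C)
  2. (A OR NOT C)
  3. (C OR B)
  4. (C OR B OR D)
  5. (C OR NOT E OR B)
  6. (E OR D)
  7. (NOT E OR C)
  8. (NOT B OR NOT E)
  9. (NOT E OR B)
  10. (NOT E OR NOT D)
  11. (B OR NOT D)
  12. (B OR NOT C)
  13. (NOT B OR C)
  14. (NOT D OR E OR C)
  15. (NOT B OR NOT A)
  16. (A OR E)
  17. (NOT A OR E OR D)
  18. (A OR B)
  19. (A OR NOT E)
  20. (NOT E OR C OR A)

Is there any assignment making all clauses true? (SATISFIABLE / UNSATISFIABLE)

UNSATISFIABLE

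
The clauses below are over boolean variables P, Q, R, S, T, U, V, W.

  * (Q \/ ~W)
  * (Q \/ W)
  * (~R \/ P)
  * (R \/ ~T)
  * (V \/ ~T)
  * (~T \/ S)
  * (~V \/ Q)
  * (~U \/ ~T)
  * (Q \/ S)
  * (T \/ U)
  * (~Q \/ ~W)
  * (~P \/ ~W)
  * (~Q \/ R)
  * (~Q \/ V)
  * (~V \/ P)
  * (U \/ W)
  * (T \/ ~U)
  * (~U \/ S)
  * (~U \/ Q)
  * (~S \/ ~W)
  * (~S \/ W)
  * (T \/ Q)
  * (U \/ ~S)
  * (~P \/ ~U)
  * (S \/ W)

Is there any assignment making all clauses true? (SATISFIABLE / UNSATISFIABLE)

Q = True:
  propagation gives W=False, R=True, P=True, V=True; an empty clause results — contradiction.
Q = False:
  propagation gives W=False; an empty clause results — contradiction.
Every branch closes, so no satisfying assignment exists.

UNSATISFIABLE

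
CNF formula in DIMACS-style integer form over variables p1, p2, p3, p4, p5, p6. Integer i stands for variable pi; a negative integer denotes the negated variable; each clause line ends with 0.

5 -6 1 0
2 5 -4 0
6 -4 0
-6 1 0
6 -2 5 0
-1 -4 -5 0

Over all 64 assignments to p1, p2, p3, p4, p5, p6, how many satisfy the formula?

22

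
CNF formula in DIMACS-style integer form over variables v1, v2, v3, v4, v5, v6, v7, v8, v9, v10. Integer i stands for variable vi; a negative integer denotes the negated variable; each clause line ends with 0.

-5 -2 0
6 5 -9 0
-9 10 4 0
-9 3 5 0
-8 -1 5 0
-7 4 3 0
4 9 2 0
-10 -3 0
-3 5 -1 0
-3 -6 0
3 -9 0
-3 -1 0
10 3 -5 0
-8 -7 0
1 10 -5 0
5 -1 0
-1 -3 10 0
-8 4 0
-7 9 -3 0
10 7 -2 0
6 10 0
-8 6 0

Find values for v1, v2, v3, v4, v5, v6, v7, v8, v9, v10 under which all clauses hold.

v4 occurs only positively in the remaining clauses — set v4 = True.
v8 occurs only negated in the remaining clauses — set v8 = False.
Branch on v1: take v1 = True.
  then v3 is forced to False.
  then v9 is forced to False.
  then v5 is forced to True.
  then v2 is forced to False.
  then v10 is forced to True.
v6, v7 are now unconstrained; take v6 = False, v7 = True.

v1=True, v2=False, v3=False, v4=True, v5=True, v6=False, v7=True, v8=False, v9=False, v10=True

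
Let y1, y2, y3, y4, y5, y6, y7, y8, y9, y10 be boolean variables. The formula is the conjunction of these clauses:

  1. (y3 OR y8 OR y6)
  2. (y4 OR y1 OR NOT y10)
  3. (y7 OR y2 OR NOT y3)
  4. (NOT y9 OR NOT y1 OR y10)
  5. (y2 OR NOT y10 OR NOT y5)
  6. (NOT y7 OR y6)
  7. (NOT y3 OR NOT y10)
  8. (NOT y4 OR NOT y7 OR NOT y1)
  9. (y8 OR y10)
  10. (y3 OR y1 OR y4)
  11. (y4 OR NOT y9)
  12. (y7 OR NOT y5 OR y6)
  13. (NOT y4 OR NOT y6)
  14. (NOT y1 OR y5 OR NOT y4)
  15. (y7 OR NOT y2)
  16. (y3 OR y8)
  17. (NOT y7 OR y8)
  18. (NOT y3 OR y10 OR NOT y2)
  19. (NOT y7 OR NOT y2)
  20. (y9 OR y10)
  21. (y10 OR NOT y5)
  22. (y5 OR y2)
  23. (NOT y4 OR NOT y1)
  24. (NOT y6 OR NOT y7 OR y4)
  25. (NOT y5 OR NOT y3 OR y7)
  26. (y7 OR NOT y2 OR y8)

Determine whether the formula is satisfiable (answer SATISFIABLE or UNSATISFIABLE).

y7 = True:
  propagation gives y6=True, y4=False; an empty clause results — contradiction.
y7 = False:
  propagation gives y2=False, y3=False, y8=True, y5=True; an empty clause results — contradiction.
Every branch closes, so no satisfying assignment exists.

UNSATISFIABLE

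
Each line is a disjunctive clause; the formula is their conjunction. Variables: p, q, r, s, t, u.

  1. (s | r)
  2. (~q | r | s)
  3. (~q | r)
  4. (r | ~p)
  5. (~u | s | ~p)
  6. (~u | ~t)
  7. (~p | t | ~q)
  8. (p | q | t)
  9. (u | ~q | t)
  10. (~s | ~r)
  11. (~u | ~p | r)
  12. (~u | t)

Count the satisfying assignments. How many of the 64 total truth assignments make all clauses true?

6

The models are:
  p=0 q=0 r=0 s=1 t=1 u=0
  p=0 q=0 r=1 s=0 t=1 u=0
  p=0 q=1 r=1 s=0 t=1 u=0
  p=1 q=0 r=1 s=0 t=0 u=0
  p=1 q=0 r=1 s=0 t=1 u=0
  p=1 q=1 r=1 s=0 t=1 u=0
That's 6 in total.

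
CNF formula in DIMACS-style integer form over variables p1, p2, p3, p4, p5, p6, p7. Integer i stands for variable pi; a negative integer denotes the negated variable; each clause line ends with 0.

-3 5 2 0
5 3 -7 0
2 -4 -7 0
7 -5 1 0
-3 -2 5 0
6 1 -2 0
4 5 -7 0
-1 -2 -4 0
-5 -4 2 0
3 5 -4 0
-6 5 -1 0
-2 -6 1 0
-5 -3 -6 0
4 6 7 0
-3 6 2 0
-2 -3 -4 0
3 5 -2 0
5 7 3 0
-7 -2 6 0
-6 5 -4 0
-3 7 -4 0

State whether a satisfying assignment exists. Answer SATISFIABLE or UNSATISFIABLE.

SATISFIABLE

Set p1 = True and propagate.
Try p2 = True.
  then p4 is forced to False.
For the remaining variables, p3 = False, p5 = True, p6 = True, p7 = True works.
Every clause has at least one true literal under this assignment.
So p1=1, p2=1, p3=0, p4=0, p5=1, p6=1, p7=1 is a satisfying assignment.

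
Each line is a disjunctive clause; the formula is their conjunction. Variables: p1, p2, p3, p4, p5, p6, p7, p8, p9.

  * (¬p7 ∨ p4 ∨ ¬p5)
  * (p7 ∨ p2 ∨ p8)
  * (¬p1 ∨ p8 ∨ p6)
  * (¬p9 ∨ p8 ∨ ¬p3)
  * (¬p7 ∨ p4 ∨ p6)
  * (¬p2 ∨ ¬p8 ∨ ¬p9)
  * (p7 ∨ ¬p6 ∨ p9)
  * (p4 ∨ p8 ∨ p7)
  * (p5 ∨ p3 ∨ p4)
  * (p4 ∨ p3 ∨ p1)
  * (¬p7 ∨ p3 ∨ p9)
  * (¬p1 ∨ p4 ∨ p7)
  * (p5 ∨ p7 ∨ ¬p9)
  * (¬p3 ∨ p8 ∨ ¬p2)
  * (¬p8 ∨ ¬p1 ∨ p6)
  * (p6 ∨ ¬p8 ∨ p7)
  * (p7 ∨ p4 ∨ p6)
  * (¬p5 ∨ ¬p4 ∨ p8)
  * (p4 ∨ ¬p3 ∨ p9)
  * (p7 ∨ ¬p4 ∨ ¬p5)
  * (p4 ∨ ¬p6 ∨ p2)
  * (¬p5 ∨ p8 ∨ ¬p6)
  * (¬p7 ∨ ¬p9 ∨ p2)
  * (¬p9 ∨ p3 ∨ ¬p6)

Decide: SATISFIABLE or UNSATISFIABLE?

Try p1 = True.
Set p2 = False and propagate.
Branch on p3: take p3 = True.
For the remaining variables, p4 = True, p5 = True, p6 = True, p7 = True, p8 = True, p9 = False works.
So p1 = True  p2 = False  p3 = True  p4 = True  p5 = True  p6 = True  p7 = True  p8 = True  p9 = False is a satisfying assignment.

SATISFIABLE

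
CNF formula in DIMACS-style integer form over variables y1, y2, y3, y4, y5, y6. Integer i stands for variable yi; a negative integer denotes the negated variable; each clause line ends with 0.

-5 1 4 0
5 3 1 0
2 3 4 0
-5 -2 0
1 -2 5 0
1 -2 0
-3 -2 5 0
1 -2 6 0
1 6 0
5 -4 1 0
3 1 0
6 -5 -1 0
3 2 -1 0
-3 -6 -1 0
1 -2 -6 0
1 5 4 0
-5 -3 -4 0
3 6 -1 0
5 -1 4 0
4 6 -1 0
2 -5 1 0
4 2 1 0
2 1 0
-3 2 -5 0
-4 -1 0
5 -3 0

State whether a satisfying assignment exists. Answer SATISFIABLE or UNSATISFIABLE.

UNSATISFIABLE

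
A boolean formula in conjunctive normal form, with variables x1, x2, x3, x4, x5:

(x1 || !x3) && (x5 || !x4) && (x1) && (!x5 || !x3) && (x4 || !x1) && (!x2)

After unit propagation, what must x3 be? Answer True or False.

False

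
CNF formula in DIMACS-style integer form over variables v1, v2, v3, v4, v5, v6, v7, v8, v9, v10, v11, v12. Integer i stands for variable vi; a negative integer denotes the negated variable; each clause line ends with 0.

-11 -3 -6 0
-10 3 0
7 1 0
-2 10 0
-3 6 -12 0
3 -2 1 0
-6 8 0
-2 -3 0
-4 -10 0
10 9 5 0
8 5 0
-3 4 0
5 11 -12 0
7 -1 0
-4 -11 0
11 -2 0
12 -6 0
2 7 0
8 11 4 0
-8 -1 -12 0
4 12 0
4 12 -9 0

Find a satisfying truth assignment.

v1=True, v2=False, v3=False, v4=True, v5=True, v6=False, v7=True, v8=False, v9=False, v10=False, v11=False, v12=False

Check each clause:
  1. (~v3 | ~v11 | ~v6) — ~v11 is true.
  2. (~v10 | v3) — ~v10 is true.
  3. (v1 | v7) — v1 is true.
  4. (~v2 | v10) — ~v2 is true.
  5. (v6 | ~v3 | ~v12) — ~v12 is true.
  6. (v3 | v1 | ~v2) — v1 is true.
  7. (~v6 | v8) — ~v6 is true.
  8. (~v2 | ~v3) — ~v3 is true.
  9. (~v4 | ~v10) — ~v10 is true.
  10. (v10 | v9 | v5) — v5 is true.
  11. (v5 | v8) — v5 is true.
  12. (~v3 | v4) — v4 is true.
  13. (v11 | ~v12 | v5) — ~v12 is true.
  14. (v7 | ~v1) — v7 is true.
  15. (~v11 | ~v4) — ~v11 is true.
  16. (~v2 | v11) — ~v2 is true.
  17. (v12 | ~v6) — ~v6 is true.
  18. (v2 | v7) — v7 is true.
  19. (v11 | v4 | v8) — v4 is true.
  20. (~v1 | ~v12 | ~v8) — ~v8 is true.
  21. (v4 | v12) — v4 is true.
  22. (v4 | v12 | ~v9) — v4 is true.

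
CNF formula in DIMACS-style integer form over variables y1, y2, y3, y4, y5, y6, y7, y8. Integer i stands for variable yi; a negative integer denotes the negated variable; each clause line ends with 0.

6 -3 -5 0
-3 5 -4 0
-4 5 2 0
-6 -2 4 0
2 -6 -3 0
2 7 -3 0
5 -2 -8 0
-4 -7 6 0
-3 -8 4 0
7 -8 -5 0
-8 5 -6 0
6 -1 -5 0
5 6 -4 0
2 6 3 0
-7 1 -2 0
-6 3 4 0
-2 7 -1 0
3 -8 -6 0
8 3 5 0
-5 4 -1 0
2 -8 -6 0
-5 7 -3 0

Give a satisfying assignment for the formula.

y1=True  y2=True  y3=False  y4=True  y5=True  y6=True  y7=True  y8=False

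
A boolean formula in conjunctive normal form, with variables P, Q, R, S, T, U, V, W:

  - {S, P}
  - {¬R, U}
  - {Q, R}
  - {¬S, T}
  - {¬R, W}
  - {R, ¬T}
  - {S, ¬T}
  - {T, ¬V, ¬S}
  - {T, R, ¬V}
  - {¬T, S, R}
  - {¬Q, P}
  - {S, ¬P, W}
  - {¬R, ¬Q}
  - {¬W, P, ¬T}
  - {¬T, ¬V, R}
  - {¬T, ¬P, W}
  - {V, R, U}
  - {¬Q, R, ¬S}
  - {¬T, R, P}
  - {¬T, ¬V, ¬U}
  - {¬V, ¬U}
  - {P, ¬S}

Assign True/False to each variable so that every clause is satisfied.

P=True, Q=True, R=False, S=False, T=False, U=True, V=False, W=True

Branch on P: take P = True.
Branch on Q: take Q = True.
  then R is forced to False.
  then T is forced to False.
  then S is forced to False.
  then V is forced to False.
  then W is forced to True.
  then U is forced to True.
Every clause has at least one true literal under this assignment.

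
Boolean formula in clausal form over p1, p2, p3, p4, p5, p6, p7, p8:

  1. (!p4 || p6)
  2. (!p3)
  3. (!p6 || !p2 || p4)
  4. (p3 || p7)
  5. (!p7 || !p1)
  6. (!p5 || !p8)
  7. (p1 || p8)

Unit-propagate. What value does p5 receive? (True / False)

False

(!p3) is a unit clause: p3 = False.
(p3 || p7): since p3 = False, the clause reduces to (p7). p7 = True.
(!p1 || !p7): since p7 = True, the clause reduces to (!p1). p1 = False.
From (p1 || p8) and p1 = False: p8 = True.
In (!p5 || !p8), !p8 is now false; !p5 must hold, so p5 = False.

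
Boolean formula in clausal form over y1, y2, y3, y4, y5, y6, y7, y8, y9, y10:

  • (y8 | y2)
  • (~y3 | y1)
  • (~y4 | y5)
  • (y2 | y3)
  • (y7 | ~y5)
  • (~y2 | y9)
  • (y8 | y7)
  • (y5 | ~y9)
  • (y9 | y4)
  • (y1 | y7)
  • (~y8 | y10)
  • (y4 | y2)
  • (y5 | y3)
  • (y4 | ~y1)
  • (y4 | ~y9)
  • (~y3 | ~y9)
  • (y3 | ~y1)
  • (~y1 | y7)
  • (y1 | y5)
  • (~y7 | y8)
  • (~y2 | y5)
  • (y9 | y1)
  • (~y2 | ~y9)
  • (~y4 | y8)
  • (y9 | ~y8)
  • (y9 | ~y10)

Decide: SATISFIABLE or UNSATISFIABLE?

UNSATISFIABLE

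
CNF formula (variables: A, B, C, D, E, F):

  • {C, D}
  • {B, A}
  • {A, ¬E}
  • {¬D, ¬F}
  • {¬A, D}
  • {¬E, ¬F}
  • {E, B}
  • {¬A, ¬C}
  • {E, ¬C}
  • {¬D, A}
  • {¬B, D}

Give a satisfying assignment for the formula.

F occurs only negated in the remaining clauses — set F = False.
Set A = True and propagate.
  then D is forced to True.
  then C is forced to False.
The remaining clauses are satisfied by B = True, E = True.
Every clause has at least one true literal under this assignment.
Check each clause:
  1. {C, D} — D is true.
  2. {B, A} — A is true.
  3. {A, ¬E} — A is true.
  4. {¬D, ¬F} — ¬F is true.
  5. {D, ¬A} — D is true.
  6. {¬F, ¬E} — ¬F is true.
  7. {B, E} — B is true.
  8. {¬C, ¬A} — ¬C is true.
  9. {E, ¬C} — E is true.
  10. {¬D, A} — A is true.
  11. {D, ¬B} — D is true.

A = 1, B = 1, C = 0, D = 1, E = 1, F = 0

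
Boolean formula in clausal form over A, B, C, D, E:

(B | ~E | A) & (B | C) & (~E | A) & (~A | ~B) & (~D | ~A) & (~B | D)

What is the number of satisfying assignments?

6

Satisfying assignments:
  A=F B=F C=T D=F E=F
  A=F B=F C=T D=T E=F
  A=F B=T C=F D=T E=F
  A=F B=T C=T D=T E=F
  A=T B=F C=T D=F E=F
  A=T B=F C=T D=F E=T
Count: 6.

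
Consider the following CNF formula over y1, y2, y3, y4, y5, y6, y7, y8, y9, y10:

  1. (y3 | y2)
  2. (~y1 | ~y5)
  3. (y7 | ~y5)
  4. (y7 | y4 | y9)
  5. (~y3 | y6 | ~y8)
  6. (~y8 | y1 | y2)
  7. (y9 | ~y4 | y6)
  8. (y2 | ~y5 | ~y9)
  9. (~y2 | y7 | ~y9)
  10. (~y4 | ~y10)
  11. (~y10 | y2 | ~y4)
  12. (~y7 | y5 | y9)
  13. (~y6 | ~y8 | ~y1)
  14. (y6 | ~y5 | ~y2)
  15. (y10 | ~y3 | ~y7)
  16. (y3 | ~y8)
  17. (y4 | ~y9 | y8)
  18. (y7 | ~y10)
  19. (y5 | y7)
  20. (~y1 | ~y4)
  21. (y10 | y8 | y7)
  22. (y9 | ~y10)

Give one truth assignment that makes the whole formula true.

y1 = F, y2 = T, y3 = F, y4 = F, y5 = T, y6 = T, y7 = T, y8 = F, y9 = F, y10 = F

Check each clause:
  1. (y3 | y2) — y2 is true.
  2. (~y5 | ~y1) — ~y1 is true.
  3. (~y5 | y7) — y7 is true.
  4. (y7 | y9 | y4) — y7 is true.
  5. (y6 | ~y8 | ~y3) — ~y8 is true.
  6. (y2 | y1 | ~y8) — ~y8 is true.
  7. (~y4 | y9 | y6) — ~y4 is true.
  8. (y2 | ~y5 | ~y9) — y2 is true.
  9. (~y9 | ~y2 | y7) — ~y9 is true.
  10. (~y10 | ~y4) — ~y4 is true.
  11. (y2 | ~y10 | ~y4) — y2 is true.
  12. (y5 | y9 | ~y7) — y5 is true.
  13. (~y1 | ~y6 | ~y8) — ~y8 is true.
  14. (~y2 | y6 | ~y5) — y6 is true.
  15. (~y7 | ~y3 | y10) — ~y3 is true.
  16. (~y8 | y3) — ~y8 is true.
  17. (y8 | y4 | ~y9) — ~y9 is true.
  18. (~y10 | y7) — ~y10 is true.
  19. (y7 | y5) — y5 is true.
  20. (~y1 | ~y4) — ~y4 is true.
  21. (y10 | y7 | y8) — y7 is true.
  22. (~y10 | y9) — ~y10 is true.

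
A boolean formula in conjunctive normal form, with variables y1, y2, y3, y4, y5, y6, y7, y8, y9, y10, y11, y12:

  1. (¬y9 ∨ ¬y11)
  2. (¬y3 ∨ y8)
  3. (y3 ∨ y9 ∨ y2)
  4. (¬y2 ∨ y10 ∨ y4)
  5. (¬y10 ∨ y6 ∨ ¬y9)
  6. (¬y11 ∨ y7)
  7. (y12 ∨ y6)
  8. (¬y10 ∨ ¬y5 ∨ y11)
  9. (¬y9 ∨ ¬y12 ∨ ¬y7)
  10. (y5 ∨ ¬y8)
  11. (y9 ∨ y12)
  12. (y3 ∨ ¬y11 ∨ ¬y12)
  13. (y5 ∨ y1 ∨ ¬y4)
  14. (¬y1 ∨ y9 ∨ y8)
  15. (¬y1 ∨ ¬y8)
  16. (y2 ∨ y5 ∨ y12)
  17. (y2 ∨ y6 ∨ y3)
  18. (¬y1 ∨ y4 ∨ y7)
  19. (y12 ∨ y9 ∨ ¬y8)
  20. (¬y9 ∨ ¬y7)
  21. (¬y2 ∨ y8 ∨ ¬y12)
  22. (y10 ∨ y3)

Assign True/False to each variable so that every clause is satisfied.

y1=0, y2=0, y3=1, y4=0, y5=1, y6=0, y7=0, y8=1, y9=0, y10=0, y11=0, y12=1

Branch on y1: take y1 = False.
Set y2 = False and propagate.
The remaining clauses are satisfied by y3 = True, y4 = False, y5 = True, y6 = False, y7 = False, y8 = True, y9 = False, y10 = False, y11 = False, y12 = True.
Every clause has at least one true literal under this assignment.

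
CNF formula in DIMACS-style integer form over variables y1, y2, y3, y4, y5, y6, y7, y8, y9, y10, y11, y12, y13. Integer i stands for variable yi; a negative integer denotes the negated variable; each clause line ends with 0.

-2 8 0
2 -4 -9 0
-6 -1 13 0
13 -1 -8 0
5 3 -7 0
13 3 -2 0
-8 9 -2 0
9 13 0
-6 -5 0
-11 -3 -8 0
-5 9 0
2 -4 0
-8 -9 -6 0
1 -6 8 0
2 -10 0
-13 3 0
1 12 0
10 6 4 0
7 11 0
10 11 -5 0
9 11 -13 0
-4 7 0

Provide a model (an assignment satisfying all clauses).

y1=True, y2=True, y3=True, y4=True, y5=False, y6=False, y7=True, y8=True, y9=True, y10=False, y11=False, y12=False, y13=True

Set y1 = True and propagate.
The remaining clauses are satisfied by y2 = True, y3 = True, y4 = True, y5 = False, y6 = False, y7 = True, y8 = True, y9 = True, y10 = False, y11 = False, y12 = False, y13 = True.
Every clause has at least one true literal under this assignment.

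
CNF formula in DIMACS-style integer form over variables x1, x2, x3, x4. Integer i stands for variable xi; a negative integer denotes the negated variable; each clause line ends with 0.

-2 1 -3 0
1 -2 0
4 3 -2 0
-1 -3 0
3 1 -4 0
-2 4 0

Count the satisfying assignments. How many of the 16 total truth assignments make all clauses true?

6

Satisfying assignments:
  x1=F x2=F x3=F x4=F
  x1=F x2=F x3=T x4=F
  x1=F x2=F x3=T x4=T
  x1=T x2=F x3=F x4=F
  x1=T x2=F x3=F x4=T
  x1=T x2=T x3=F x4=T
Count: 6.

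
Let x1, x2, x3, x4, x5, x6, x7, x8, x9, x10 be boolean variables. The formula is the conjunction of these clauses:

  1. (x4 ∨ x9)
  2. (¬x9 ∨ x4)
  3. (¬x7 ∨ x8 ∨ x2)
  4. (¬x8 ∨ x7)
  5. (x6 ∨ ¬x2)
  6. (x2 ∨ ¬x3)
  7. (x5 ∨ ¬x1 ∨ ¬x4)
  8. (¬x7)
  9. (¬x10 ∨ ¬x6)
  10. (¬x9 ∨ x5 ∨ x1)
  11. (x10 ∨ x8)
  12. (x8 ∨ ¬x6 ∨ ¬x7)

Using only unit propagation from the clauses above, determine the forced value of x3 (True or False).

(¬x7) stands alone — x7 = False.
In (¬x8 ∨ x7), x7 is now false; ¬x8 must hold, so x8 = False.
(x10 ∨ x8) with x8 = False leaves only x10, so x10 = True.
(¬x6 ∨ ¬x10): since x10 = True, the clause reduces to (¬x6). x6 = False.
(¬x2 ∨ x6): since x6 = False, the clause reduces to (¬x2). x2 = False.
From (x2 ∨ ¬x3) and x2 = False: x3 = False.

False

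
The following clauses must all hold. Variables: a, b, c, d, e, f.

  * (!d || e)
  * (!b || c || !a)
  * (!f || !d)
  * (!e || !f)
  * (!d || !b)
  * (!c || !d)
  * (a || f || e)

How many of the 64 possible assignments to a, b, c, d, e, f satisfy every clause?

19

Case analysis on d and e:
  d=1, e=1: remaining (a,b,c,f) ∈ {(0,0,0,0); (1,0,0,0)} — 2.
  d=1, e=0: a clause becomes empty — 0.
  d=0, e=1: 7 of the 16 assignments to (a,b,c,f) work.
  d=0, e=0: 10 of the 16 assignments to (a,b,c,f) work.
Total: 2 + 0 + 7 + 10 = 19.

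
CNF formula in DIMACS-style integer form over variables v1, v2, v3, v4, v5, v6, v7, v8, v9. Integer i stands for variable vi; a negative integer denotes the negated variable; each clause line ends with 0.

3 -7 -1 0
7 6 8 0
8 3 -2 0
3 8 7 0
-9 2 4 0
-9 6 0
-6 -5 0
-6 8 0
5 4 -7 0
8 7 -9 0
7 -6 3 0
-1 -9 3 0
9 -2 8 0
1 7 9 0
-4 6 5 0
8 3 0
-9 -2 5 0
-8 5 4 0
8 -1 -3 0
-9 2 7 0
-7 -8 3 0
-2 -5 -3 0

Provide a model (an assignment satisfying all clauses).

Try v1 = False.
Set v2 = False and propagate.
Try v3 = True.
For the remaining variables, v4 = True, v5 = False, v6 = True, v7 = True, v8 = True, v9 = True works.

v1=False, v2=False, v3=True, v4=True, v5=False, v6=True, v7=True, v8=True, v9=True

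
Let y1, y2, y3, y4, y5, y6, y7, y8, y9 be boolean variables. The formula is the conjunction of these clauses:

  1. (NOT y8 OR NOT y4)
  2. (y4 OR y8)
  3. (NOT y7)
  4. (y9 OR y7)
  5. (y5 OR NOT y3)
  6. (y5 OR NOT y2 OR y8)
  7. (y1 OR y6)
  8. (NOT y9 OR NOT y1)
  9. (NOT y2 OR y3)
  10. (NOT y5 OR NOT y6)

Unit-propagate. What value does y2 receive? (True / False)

(NOT y7) is a unit clause: y7 = False.
(y9 OR y7): since y7 = False, the clause reduces to (y9). y9 = True.
In (NOT y9 OR NOT y1), NOT y9 is now false; NOT y1 must hold, so y1 = False.
(y1 OR y6) with y1 = False leaves only y6, so y6 = True.
In (NOT y6 OR NOT y5), NOT y6 is now false; NOT y5 must hold, so y5 = False.
(NOT y3 OR y5): since y5 = False, the clause reduces to (NOT y3). y3 = False.
(NOT y2 OR y3): since y3 = False, the clause reduces to (NOT y2). y2 = False.

False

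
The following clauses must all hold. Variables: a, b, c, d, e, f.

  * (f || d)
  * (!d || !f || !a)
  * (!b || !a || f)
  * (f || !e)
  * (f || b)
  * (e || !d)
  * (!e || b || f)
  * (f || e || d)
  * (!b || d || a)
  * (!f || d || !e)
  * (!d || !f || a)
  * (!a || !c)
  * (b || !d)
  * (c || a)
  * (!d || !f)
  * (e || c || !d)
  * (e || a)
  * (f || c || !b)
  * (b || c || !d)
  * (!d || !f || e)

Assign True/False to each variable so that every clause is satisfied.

a = T, b = T, c = F, d = F, e = F, f = T

Set a = True and propagate.
  then c is forced to False.
The remaining clauses are satisfied by b = True, d = False, e = False, f = True.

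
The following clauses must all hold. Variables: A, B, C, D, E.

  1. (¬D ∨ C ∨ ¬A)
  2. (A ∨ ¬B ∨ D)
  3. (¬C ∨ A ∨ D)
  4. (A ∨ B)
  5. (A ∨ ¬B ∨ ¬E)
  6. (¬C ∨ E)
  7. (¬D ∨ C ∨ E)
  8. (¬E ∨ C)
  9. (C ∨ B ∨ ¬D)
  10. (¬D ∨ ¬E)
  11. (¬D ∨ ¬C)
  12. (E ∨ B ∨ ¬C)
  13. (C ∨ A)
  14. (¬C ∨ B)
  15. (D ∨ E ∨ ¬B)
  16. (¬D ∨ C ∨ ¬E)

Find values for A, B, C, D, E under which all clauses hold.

Set A = True and propagate.
Branch on B: take B = True.
Try C = True.
  then E is forced to True.
  then D is forced to False.
Every clause has at least one true literal under this assignment.
Check each clause:
  1. (¬A ∨ ¬D ∨ C) — C is true.
  2. (¬B ∨ D ∨ A) — A is true.
  3. (¬C ∨ D ∨ A) — A is true.
  4. (B ∨ A) — A is true.
  5. (A ∨ ¬B ∨ ¬E) — A is true.
  6. (E ∨ ¬C) — E is true.
  7. (E ∨ C ∨ ¬D) — C is true.
  8. (¬E ∨ C) — C is true.
  9. (C ∨ B ∨ ¬D) — B is true.
  10. (¬E ∨ ¬D) — ¬D is true.
  11. (¬D ∨ ¬C) — ¬D is true.
  12. (B ∨ ¬C ∨ E) — B is true.
  13. (C ∨ A) — A is true.
  14. (¬C ∨ B) — B is true.
  15. (E ∨ ¬B ∨ D) — E is true.
  16. (¬E ∨ ¬D ∨ C) — C is true.

A = 1, B = 1, C = 1, D = 0, E = 1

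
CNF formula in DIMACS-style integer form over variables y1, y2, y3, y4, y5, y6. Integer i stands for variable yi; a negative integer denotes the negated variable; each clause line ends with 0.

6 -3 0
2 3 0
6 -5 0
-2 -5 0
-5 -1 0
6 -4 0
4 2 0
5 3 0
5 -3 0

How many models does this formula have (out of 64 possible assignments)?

1

The models are:
  y1=0 y2=0 y3=1 y4=1 y5=1 y6=1
That's 1 in total.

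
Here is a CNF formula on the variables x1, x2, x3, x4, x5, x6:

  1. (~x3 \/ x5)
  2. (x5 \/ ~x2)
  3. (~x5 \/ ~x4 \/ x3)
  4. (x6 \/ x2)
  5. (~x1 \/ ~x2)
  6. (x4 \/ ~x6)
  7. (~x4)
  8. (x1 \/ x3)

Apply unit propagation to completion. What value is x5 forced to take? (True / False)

True

Unit clause (~x4) sets x4 = False.
In (~x6 \/ x4), x4 is now false; ~x6 must hold, so x6 = False.
In (x2 \/ x6), x6 is now false; x2 must hold, so x2 = True.
From (x5 \/ ~x2) and x2 = True: x5 = True.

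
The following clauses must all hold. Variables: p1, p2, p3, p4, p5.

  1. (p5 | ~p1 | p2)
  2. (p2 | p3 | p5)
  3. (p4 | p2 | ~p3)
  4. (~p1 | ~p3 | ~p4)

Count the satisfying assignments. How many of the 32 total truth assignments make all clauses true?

20

Split on p2, then p3.
  p2=T, p3=T: p5 free; 3 ways for (p1,p4) × 2^1 = 6.
  p2=T, p3=F: p1, p4, p5 free → 2^3 = 8.
  p2=F, p3=T: remaining (p1,p4,p5) ∈ {(F,T,F); (F,T,T)} — 2.
  p2=F, p3=F: remaining (p1,p4,p5) ∈ {(F,F,T); (F,T,T); (T,F,T); (T,T,T)} — 4.
Total: 6 + 8 + 2 + 4 = 20.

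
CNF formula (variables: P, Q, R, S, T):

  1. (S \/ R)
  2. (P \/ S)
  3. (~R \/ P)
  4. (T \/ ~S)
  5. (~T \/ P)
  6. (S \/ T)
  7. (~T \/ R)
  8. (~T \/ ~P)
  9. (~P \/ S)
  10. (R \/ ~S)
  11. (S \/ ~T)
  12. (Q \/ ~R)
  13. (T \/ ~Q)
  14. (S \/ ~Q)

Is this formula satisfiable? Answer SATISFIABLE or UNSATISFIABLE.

UNSATISFIABLE

S = True:
  propagation gives T=True, P=True; an empty clause results — contradiction.
S = False:
  propagation gives R=True, P=True; an empty clause results — contradiction.
Every branch closes, so no satisfying assignment exists.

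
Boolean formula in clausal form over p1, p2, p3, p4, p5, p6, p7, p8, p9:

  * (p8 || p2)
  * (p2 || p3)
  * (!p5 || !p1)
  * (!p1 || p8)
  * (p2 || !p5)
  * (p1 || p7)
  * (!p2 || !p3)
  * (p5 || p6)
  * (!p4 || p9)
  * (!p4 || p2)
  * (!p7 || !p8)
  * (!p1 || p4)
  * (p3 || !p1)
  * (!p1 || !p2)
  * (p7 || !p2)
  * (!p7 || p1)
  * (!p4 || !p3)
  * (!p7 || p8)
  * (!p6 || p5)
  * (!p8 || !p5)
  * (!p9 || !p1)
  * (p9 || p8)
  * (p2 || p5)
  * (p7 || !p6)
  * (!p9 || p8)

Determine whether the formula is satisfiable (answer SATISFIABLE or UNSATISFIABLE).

UNSATISFIABLE

p1 = True:
  propagation gives p5=False, p8=True, p6=True; an empty clause results — contradiction.
p1 = False:
  propagation gives p7=True; an empty clause results — contradiction.
Every branch closes, so no satisfying assignment exists.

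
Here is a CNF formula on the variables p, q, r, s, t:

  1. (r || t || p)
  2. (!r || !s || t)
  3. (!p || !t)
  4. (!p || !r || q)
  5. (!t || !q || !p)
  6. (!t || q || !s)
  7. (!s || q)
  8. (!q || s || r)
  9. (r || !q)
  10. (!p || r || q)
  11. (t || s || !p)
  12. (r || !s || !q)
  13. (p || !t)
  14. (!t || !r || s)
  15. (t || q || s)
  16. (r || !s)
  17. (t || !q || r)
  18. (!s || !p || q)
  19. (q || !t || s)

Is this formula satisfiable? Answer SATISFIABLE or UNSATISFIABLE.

Try p = False.
  then t is forced to False.
  then r is forced to True.
  then s is forced to False.
  then q is forced to True.
So p=False, q=True, r=True, s=False, t=False is a satisfying assignment.

SATISFIABLE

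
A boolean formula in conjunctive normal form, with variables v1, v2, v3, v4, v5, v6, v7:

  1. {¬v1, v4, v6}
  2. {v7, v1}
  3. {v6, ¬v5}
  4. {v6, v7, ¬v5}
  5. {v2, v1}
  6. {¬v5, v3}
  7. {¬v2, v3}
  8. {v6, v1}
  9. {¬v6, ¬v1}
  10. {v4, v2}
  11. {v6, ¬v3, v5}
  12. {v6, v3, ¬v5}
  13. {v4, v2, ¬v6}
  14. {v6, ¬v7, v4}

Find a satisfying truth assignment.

v1 = 0, v2 = 1, v3 = 1, v4 = 1, v5 = 0, v6 = 1, v7 = 1

v4 occurs only positively in the remaining clauses — set v4 = True.
Branch on v1: take v1 = False.
  then v7 is forced to True.
  then v2 is forced to True.
  then v3 is forced to True.
  then v6 is forced to True.
v5 is now unconstrained; take v5 = False.
Every clause has at least one true literal under this assignment.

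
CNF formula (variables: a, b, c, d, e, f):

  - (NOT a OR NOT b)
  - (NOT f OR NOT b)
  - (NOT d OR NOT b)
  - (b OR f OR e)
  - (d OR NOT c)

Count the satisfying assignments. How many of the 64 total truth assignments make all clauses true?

20

Split on b, then d.
  b=T, d=T: a clause becomes empty — 0.
  b=T, d=F: remaining (a,c,e,f) ∈ {(F,F,F,F); (F,F,T,F)} — 2.
  b=F, d=T: a, c free; 3 ways for (e,f) × 2^2 = 12.
  b=F, d=F: a free; 3 ways for (c,e,f) × 2^1 = 6.
Total: 0 + 2 + 12 + 6 = 20.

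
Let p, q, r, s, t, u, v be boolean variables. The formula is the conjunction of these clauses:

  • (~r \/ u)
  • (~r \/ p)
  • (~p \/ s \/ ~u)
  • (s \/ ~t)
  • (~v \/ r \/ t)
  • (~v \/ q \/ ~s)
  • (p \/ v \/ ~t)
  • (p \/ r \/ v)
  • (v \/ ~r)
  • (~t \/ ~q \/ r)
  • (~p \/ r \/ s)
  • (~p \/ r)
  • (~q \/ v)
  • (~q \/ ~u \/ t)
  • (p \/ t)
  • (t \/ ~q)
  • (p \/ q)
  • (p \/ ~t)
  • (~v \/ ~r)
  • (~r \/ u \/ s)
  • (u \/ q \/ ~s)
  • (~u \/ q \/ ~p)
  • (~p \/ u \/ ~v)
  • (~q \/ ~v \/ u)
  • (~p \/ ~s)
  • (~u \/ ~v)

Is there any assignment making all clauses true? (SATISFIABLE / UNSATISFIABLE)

p = True:
  propagation gives r=True, u=True, s=True; an empty clause results — contradiction.
p = False:
  propagation gives r=False, v=True, t=True; an empty clause results — contradiction.
Every branch closes, so no satisfying assignment exists.

UNSATISFIABLE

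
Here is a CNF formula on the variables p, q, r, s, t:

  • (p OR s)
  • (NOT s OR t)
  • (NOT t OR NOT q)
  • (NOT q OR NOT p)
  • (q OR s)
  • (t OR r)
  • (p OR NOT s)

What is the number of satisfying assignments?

Satisfying assignments:
  p=T q=F r=F s=T t=T
  p=T q=F r=T s=T t=T
Count: 2.

2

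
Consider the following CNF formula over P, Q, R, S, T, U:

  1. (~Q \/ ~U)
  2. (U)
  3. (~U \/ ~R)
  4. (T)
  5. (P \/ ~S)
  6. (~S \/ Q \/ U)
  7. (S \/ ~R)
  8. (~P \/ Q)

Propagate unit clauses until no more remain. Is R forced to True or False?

(U) is a unit clause: U = True.
In (~Q \/ ~U), ~U is now false; ~Q must hold, so Q = False.
In (~R \/ ~U), ~U is now false; ~R must hold, so R = False.

False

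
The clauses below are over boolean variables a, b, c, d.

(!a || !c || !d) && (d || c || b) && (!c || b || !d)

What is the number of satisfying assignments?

11

Case analysis on c and d:
  c=1, d=1: remaining (a,b) ∈ {(0,1)} — 1.
  c=1, d=0: remaining (a,b) ∈ {(0,0); (0,1); (1,0); (1,1)} — 4.
  c=0, d=1: remaining (a,b) ∈ {(0,0); (0,1); (1,0); (1,1)} — 4.
  c=0, d=0: remaining (a,b) ∈ {(0,1); (1,1)} — 2.
Total: 1 + 4 + 4 + 2 = 11.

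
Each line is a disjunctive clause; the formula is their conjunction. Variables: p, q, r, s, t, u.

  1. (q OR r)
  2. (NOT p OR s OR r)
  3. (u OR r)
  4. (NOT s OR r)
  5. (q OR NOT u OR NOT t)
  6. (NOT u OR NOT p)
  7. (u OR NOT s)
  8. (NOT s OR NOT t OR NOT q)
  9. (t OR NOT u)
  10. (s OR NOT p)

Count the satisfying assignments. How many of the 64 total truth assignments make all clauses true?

Satisfying assignments:
  p=F q=F r=T s=F t=F u=F
  p=F q=F r=T s=F t=T u=F
  p=F q=T r=F s=F t=T u=T
  p=F q=T r=T s=F t=F u=F
  p=F q=T r=T s=F t=T u=F
  p=F q=T r=T s=F t=T u=T
That's 6 in total.

6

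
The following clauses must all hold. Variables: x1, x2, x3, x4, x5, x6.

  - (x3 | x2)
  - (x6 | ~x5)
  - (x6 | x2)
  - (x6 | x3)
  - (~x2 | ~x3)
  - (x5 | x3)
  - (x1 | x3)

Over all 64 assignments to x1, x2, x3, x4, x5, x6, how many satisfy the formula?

10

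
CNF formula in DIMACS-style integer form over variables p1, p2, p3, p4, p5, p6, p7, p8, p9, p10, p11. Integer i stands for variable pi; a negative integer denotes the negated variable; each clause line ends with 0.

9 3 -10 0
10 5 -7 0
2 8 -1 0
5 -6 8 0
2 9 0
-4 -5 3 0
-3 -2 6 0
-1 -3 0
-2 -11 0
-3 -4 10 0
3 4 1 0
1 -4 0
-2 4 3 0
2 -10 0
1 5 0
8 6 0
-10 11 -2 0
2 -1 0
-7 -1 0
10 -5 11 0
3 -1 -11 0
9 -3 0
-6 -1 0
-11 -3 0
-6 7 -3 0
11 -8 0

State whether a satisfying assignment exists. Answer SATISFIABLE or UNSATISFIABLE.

p3 = True:
  propagation gives p1=False, p4=False, p5=True, p9=True; an empty clause results — contradiction.
p3 = False:
  p1 = True:
    propagation gives p2=True, p11=False, p4=True, p5=False; an empty clause results — contradiction.
  p1 = False:
    propagation gives p4=True; an empty clause results — contradiction.
Every branch closes, so no satisfying assignment exists.

UNSATISFIABLE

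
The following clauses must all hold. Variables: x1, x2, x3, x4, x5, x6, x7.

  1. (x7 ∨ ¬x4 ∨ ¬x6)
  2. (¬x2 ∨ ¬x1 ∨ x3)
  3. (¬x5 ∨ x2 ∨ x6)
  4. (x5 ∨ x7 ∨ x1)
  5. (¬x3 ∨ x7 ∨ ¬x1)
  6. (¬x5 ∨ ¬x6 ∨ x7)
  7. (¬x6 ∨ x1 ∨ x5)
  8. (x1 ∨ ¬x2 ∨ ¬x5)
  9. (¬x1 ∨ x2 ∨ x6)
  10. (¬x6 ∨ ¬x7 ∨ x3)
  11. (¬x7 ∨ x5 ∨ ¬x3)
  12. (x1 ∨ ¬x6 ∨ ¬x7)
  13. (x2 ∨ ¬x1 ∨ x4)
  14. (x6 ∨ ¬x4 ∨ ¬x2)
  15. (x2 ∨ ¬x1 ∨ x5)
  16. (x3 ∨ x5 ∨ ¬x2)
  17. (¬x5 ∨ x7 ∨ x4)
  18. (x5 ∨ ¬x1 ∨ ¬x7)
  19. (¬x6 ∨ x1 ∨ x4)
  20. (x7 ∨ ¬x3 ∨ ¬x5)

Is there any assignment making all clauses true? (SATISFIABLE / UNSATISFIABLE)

Try x1 = True.
Try x2 = False.
  then x6 is forced to True.
  then x4 is forced to True.
  then x7 is forced to True.
  then x3 is forced to True.
  then x5 is forced to True.
Every clause has at least one true literal under this assignment.
So x1=True  x2=False  x3=True  x4=True  x5=True  x6=True  x7=True is a satisfying assignment.

SATISFIABLE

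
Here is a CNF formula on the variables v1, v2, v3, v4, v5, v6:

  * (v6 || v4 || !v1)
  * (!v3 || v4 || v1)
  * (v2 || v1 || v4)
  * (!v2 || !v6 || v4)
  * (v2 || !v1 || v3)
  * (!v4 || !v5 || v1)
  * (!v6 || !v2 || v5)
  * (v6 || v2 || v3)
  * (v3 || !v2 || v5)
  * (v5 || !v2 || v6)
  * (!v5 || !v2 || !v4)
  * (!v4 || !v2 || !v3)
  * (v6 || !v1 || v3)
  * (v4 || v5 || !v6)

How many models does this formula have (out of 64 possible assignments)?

Split on v2, then v4.
  v2=1, v4=1: a clause becomes empty — 0.
  v2=1, v4=0: remaining (v1,v3,v5,v6) ∈ {(0,0,1,0)} — 1.
  v2=0, v4=1: 7 of the 16 assignments to (v1,v3,v5,v6) work.
  v2=0, v4=0: remaining (v1,v3,v5,v6) ∈ {(1,1,1,1)} — 1.
Total: 0 + 1 + 7 + 1 = 9.

9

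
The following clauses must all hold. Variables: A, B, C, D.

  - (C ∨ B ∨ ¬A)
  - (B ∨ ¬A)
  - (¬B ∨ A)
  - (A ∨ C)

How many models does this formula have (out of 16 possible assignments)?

6

The models are:
  A=0 B=0 C=1 D=0
  A=0 B=0 C=1 D=1
  A=1 B=1 C=0 D=0
  A=1 B=1 C=0 D=1
  A=1 B=1 C=1 D=0
  A=1 B=1 C=1 D=1
That's 6 in total.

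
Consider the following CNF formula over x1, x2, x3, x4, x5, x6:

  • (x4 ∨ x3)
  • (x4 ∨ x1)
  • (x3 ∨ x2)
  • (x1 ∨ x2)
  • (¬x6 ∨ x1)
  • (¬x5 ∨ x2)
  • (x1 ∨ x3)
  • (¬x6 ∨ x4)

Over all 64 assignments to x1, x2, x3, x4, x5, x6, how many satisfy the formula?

15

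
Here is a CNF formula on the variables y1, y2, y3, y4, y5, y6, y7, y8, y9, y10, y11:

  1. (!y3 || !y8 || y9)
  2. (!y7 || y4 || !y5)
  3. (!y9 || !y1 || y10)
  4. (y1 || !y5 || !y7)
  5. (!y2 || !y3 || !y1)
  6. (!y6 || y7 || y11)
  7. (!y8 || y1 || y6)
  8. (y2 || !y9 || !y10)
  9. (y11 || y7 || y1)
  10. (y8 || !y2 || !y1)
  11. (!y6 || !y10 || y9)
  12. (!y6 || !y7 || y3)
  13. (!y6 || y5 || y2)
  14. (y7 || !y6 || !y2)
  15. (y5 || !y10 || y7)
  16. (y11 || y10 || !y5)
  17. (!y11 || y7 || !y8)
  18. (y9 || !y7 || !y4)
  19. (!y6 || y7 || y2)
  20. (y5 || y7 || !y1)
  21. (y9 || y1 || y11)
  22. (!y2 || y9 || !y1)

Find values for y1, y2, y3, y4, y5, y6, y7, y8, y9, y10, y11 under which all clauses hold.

y1=False, y2=True, y3=False, y4=True, y5=False, y6=False, y7=True, y8=False, y9=True, y10=False, y11=True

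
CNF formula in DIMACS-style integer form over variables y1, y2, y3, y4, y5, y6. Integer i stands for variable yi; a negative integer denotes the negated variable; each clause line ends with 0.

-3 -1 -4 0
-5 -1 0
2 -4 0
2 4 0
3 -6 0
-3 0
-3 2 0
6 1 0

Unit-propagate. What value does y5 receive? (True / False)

Unit clause (NOT y3) sets y3 = False.
From (y3 OR NOT y6) and y3 = False: y6 = False.
From (y1 OR y6) and y6 = False: y1 = True.
(NOT y5 OR NOT y1) with y1 = True leaves only NOT y5, so y5 = False.

False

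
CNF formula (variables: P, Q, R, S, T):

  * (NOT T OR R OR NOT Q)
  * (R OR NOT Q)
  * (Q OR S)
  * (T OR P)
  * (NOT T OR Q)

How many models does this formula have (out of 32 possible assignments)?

Satisfying assignments:
  P=F Q=T R=T S=F T=T
  P=F Q=T R=T S=T T=T
  P=T Q=F R=F S=T T=F
  P=T Q=F R=T S=T T=F
  P=T Q=T R=T S=F T=F
  P=T Q=T R=T S=F T=T
  P=T Q=T R=T S=T T=F
  P=T Q=T R=T S=T T=T
Count: 8.

8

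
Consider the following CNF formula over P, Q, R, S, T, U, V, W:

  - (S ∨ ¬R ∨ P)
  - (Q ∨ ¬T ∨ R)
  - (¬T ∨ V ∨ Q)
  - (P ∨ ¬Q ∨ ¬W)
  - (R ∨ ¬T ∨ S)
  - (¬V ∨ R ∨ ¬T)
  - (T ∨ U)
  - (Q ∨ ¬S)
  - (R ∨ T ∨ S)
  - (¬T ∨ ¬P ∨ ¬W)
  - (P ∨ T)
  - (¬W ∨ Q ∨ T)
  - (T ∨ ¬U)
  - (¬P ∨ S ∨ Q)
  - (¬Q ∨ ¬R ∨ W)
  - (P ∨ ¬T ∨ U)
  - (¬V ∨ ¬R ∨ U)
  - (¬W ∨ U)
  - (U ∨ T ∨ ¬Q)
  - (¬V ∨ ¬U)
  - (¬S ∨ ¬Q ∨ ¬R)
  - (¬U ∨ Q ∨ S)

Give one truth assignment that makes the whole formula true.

Set P = False and propagate.
  then T is forced to True.
  then U is forced to True.
  then V is forced to False.
  then Q is forced to True.
  then W is forced to False.
  then R is forced to False.
  then S is forced to True.

P=F, Q=T, R=F, S=T, T=T, U=T, V=F, W=F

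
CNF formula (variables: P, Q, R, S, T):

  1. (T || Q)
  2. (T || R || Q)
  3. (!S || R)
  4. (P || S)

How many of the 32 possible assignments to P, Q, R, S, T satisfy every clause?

12

Case analysis on Q and R:
  Q=1, R=1: T free; 3 ways for (P,S) × 2^1 = 6.
  Q=1, R=0: remaining (P,S,T) ∈ {(1,0,0); (1,0,1)} — 2.
  Q=0, R=1: remaining (P,S,T) ∈ {(0,1,1); (1,0,1); (1,1,1)} — 3.
  Q=0, R=0: remaining (P,S,T) ∈ {(1,0,1)} — 1.
Total: 6 + 2 + 3 + 1 = 12.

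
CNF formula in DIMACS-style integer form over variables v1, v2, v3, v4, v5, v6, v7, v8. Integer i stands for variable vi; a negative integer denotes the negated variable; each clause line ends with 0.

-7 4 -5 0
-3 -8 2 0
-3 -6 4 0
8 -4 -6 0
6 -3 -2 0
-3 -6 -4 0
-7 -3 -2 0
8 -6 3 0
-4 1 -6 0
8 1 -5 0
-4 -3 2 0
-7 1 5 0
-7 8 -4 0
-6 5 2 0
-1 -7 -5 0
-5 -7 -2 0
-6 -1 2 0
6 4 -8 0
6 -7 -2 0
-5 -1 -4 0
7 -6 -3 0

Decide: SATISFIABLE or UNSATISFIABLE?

Set v1 = True and propagate.
Branch on v2: take v2 = True.
Set v3 = False and propagate.
The remaining clauses are satisfied by v4 = False, v5 = False, v6 = True, v7 = False, v8 = True.
So v1=True, v2=True, v3=False, v4=False, v5=False, v6=True, v7=False, v8=True is a satisfying assignment.

SATISFIABLE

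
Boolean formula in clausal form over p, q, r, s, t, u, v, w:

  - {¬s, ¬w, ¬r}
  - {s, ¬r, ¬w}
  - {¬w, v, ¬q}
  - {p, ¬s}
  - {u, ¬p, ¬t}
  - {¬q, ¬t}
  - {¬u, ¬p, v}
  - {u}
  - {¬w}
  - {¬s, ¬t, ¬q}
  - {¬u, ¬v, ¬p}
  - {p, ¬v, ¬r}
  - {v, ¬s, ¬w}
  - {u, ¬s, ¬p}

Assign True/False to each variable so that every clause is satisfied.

p=0  q=0  r=0  s=0  t=1  u=1  v=0  w=0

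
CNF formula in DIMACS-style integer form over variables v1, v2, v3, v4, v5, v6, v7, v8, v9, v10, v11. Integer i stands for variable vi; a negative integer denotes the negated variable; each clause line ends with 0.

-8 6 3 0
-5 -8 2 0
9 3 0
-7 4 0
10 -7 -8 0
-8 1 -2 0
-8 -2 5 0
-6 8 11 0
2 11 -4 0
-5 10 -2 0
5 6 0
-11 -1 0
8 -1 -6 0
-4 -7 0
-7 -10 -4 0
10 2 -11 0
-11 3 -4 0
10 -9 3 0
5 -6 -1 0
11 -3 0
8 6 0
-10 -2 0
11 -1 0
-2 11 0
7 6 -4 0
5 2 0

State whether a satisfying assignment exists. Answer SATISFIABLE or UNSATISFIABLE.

SATISFIABLE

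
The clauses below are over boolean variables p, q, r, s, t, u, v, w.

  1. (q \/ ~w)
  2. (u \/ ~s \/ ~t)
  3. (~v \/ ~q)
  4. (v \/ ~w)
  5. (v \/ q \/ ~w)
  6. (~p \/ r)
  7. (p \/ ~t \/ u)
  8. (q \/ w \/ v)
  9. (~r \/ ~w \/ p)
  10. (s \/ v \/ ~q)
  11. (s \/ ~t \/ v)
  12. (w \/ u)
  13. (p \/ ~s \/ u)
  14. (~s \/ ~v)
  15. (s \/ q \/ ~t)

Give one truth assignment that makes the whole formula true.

u occurs only positively in the remaining clauses — set u = True.
Set p = False and propagate.
Try q = True.
  then v is forced to False.
  then w is forced to False.
  then s is forced to True.
r, t are now unconstrained; take r = True, t = True.

p = False, q = True, r = True, s = True, t = True, u = True, v = False, w = False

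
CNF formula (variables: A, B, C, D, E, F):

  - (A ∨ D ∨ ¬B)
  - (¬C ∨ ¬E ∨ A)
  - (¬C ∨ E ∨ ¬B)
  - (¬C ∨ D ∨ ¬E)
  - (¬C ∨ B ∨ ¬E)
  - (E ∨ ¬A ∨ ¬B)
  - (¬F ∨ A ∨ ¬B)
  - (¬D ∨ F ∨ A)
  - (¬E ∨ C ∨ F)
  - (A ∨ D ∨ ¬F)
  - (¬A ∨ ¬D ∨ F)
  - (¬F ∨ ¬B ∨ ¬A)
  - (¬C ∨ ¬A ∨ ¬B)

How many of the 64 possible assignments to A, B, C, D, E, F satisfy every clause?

13

Case analysis on A and B:
  A=1, B=1: a clause becomes empty — 0.
  A=1, B=0: 8 of the 16 assignments to (C,D,E,F) work.
  A=0, B=1: a clause becomes empty — 0.
  A=0, B=0: 5 of the 16 assignments to (C,D,E,F) work.
Total: 0 + 8 + 0 + 5 = 13.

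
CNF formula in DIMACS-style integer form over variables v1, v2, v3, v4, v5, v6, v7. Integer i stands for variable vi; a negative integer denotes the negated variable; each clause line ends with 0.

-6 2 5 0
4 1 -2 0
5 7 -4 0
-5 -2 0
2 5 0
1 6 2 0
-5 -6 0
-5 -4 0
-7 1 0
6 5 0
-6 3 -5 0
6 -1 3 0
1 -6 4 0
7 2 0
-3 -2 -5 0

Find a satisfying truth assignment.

v1=True, v2=True, v3=True, v4=False, v5=False, v6=True, v7=True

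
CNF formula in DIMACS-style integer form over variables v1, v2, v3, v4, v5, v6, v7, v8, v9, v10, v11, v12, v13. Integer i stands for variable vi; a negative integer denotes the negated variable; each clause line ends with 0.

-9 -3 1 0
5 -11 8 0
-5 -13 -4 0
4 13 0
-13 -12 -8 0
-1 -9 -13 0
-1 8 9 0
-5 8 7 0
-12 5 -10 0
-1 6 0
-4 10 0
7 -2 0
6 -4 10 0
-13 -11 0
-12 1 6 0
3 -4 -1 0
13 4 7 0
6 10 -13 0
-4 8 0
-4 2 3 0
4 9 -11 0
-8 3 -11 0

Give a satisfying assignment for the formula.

v1=False, v2=False, v3=False, v4=False, v5=False, v6=True, v7=False, v8=True, v9=True, v10=False, v11=False, v12=False, v13=True

v6 occurs only positively in the remaining clauses — set v6 = True.
Pure literal: v11 appears only negated; assign v11 = False.
Branch on v1: take v1 = False.
Try v2 = False.
Set v3 = False and propagate.
  then v4 is forced to False.
  then v13 is forced to True.
The remaining clauses are satisfied by v5 = False, v7 = False, v8 = True, v9 = True, v10 = False, v12 = False.
Check each clause:
  1. {¬v9, v1, ¬v3} — ¬v3 is true.
  2. {v8, ¬v11, v5} — v8 is true.
  3. {¬v4, ¬v5, ¬v13} — ¬v4 is true.
  4. {v4, v13} — v13 is true.
  5. {¬v8, ¬v13, ¬v12} — ¬v12 is true.
  6. {¬v9, ¬v1, ¬v13} — ¬v1 is true.
  7. {¬v1, v8, v9} — v8 is true.
  8. {¬v5, v8, v7} — v8 is true.
  9. {¬v12, v5, ¬v10} — ¬v12 is true.
  10. {v6, ¬v1} — v6 is true.
  11. {¬v4, v10} — ¬v4 is true.
  12. {¬v2, v7} — ¬v2 is true.
  13. {¬v4, v6, v10} — ¬v4 is true.
  14. {¬v13, ¬v11} — ¬v11 is true.
  15. {v1, v6, ¬v12} — ¬v12 is true.
  16. {¬v1, v3, ¬v4} — ¬v4 is true.
  17. {v7, v13, v4} — v13 is true.
  18. {¬v13, v10, v6} — v6 is true.
  19. {¬v4, v8} — v8 is true.
  20. {v2, ¬v4, v3} — ¬v4 is true.
  21. {¬v11, v4, v9} — v9 is true.
  22. {¬v8, ¬v11, v3} — ¬v11 is true.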